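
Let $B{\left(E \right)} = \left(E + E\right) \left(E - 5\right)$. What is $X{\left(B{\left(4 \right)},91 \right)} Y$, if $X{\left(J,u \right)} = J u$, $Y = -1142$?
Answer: $831376$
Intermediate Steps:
$B{\left(E \right)} = 2 E \left(-5 + E\right)$
$X{\left(B{\left(4 \right)},91 \right)} Y = 2 \cdot 4 \left(-5 + 4\right) 91 \left(-1142\right) = 2 \cdot 4 \left(-1\right) 91 \left(-1142\right) = \left(-8\right) 91 \left(-1142\right) = \left(-728\right) \left(-1142\right) = 831376$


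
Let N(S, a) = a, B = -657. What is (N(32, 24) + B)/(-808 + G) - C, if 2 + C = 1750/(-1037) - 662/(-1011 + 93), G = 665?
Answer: 29600518/4003857 ≈ 7.3930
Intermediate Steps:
C = -83057/27999 (C = -2 + (1750/(-1037) - 662/(-1011 + 93)) = -2 + (1750*(-1/1037) - 662/(-918)) = -2 + (-1750/1037 - 662*(-1/918)) = -2 + (-1750/1037 + 331/459) = -2 - 27059/27999 = -83057/27999 ≈ -2.9664)
(N(32, 24) + B)/(-808 + G) - C = (24 - 657)/(-808 + 665) - 1*(-83057/27999) = -633/(-143) + 83057/27999 = -633*(-1/143) + 83057/27999 = 633/143 + 83057/27999 = 29600518/4003857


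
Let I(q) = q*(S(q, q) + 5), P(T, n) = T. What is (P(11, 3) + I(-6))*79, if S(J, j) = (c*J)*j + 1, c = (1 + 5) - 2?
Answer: -70231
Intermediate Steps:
c = 4 (c = 6 - 2 = 4)
S(J, j) = 1 + 4*J*j (S(J, j) = (4*J)*j + 1 = 4*J*j + 1 = 1 + 4*J*j)
I(q) = q*(6 + 4*q²) (I(q) = q*((1 + 4*q*q) + 5) = q*((1 + 4*q²) + 5) = q*(6 + 4*q²))
(P(11, 3) + I(-6))*79 = (11 + (4*(-6)³ + 6*(-6)))*79 = (11 + (4*(-216) - 36))*79 = (11 + (-864 - 36))*79 = (11 - 900)*79 = -889*79 = -70231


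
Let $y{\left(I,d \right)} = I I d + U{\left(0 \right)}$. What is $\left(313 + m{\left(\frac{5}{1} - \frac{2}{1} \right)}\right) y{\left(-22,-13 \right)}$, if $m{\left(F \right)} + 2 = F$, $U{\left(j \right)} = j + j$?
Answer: $-1975688$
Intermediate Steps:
$U{\left(j \right)} = 2 j$
$m{\left(F \right)} = -2 + F$
$y{\left(I,d \right)} = d I^{2}$ ($y{\left(I,d \right)} = I I d + 2 \cdot 0 = I^{2} d + 0 = d I^{2} + 0 = d I^{2}$)
$\left(313 + m{\left(\frac{5}{1} - \frac{2}{1} \right)}\right) y{\left(-22,-13 \right)} = \left(313 + \left(-2 + \left(\frac{5}{1} - \frac{2}{1}\right)\right)\right) \left(- 13 \left(-22\right)^{2}\right) = \left(313 + \left(-2 + \left(5 \cdot 1 - 2\right)\right)\right) \left(\left(-13\right) 484\right) = \left(313 + \left(-2 + \left(5 - 2\right)\right)\right) \left(-6292\right) = \left(313 + \left(-2 + 3\right)\right) \left(-6292\right) = \left(313 + 1\right) \left(-6292\right) = 314 \left(-6292\right) = -1975688$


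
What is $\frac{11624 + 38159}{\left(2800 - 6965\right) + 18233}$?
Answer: $\frac{49783}{14068} \approx 3.5387$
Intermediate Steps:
$\frac{11624 + 38159}{\left(2800 - 6965\right) + 18233} = \frac{49783}{-4165 + 18233} = \frac{49783}{14068}$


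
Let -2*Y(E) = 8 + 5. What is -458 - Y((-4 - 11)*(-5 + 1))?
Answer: -903/2 ≈ -451.50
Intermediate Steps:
Y(E) = -13/2 (Y(E) = -(8 + 5)/2 = -1/2*13 = -13/2)
-458 - Y((-4 - 11)*(-5 + 1)) = -458 - 1*(-13/2) = -458 + 13/2 = -903/2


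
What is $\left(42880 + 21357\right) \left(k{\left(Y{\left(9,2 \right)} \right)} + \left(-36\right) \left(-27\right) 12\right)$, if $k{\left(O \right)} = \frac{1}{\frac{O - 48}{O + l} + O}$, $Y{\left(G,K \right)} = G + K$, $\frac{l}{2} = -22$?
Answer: $\frac{299706267021}{400} \approx 7.4927 \cdot 10^{8}$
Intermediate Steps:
$l = -44$ ($l = 2 \left(-22\right) = -44$)
$k{\left(O \right)} = \frac{1}{O + \frac{-48 + O}{-44 + O}}$ ($k{\left(O \right)} = \frac{1}{\frac{O - 48}{O - 44} + O} = \frac{1}{\frac{-48 + O}{-44 + O} + O} = \frac{1}{O + \frac{-48 + O}{-44 + O}}$)
$\left(42880 + 21357\right) \left(k{\left(Y{\left(9,2 \right)} \right)} + \left(-36\right) \left(-27\right) 12\right) = \left(42880 + 21357\right) \left(\frac{-44 + \left(9 + 2\right)}{-48 + \left(9 + 2\right)^{2} - 43 \left(9 + 2\right)} + \left(-36\right) \left(-27\right) 12\right) = 64237 \left(\frac{-44 + 11}{-48 + 11^{2} - 473} + 972 \cdot 12\right) = 64237 \left(\frac{1}{-48 + 121 - 473} \left(-33\right) + 11664\right) = 64237 \left(\frac{1}{-400} \left(-33\right) + 11664\right) = 64237 \left(\left(- \frac{1}{400}\right) \left(-33\right) + 11664\right) = 64237 \left(\frac{33}{400} + 11664\right) = 64237 \cdot \frac{4665633}{400} = \frac{299706267021}{400}$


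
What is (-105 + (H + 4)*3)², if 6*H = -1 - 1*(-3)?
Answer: 8464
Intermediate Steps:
H = ⅓ (H = (-1 - 1*(-3))/6 = (-1 + 3)/6 = (⅙)*2 = ⅓ ≈ 0.33333)
(-105 + (H + 4)*3)² = (-105 + (⅓ + 4)*3)² = (-105 + (13/3)*3)² = (-105 + 13)² = (-92)² = 8464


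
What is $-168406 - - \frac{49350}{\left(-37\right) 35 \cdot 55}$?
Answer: $- \frac{68541524}{407} \approx -1.6841 \cdot 10^{5}$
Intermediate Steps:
$-168406 - - \frac{49350}{\left(-37\right) 35 \cdot 55} = -168406 - - \frac{49350}{\left(-1295\right) 55} = -168406 - - \frac{49350}{-71225} = -168406 - \left(-49350\right) \left(- \frac{1}{71225}\right) = -168406 - \frac{282}{407} = - \frac{68541524}{407}$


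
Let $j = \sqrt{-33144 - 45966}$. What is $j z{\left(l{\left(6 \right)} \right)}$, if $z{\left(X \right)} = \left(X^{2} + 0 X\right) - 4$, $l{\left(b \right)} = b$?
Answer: $96 i \sqrt{8790} \approx 9000.5 i$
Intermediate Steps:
$z{\left(X \right)} = -4 + X^{2}$ ($z{\left(X \right)} = \left(X^{2} + 0\right) - 4 = X^{2} - 4 = -4 + X^{2}$)
$j = 3 i \sqrt{8790}$ ($j = \sqrt{-79110} = 3 i \sqrt{8790} \approx 281.27 i$)
$j z{\left(l{\left(6 \right)} \right)} = 3 i \sqrt{8790} \left(-4 + 6^{2}\right) = 3 i \sqrt{8790} \left(-4 + 36\right) = 3 i \sqrt{8790} \cdot 32 = 96 i \sqrt{8790}$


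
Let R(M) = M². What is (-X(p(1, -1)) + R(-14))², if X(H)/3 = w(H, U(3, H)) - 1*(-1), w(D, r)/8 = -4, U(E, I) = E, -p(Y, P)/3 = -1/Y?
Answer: 83521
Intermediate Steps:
p(Y, P) = 3/Y (p(Y, P) = -(-3)/Y = 3/Y)
w(D, r) = -32 (w(D, r) = 8*(-4) = -32)
X(H) = -93 (X(H) = 3*(-32 - 1*(-1)) = 3*(-32 + 1) = 3*(-31) = -93)
(-X(p(1, -1)) + R(-14))² = (-1*(-93) + (-14)²)² = (93 + 196)² = 289² = 83521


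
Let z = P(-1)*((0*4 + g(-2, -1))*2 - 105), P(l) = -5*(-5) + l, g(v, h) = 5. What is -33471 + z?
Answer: -35751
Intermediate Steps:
P(l) = 25 + l
z = -2280 (z = (25 - 1)*((0*4 + 5)*2 - 105) = 24*((0 + 5)*2 - 105) = 24*(5*2 - 105) = 24*(10 - 105) = 24*(-95) = -2280)
-33471 + z = -33471 - 2280 = -35751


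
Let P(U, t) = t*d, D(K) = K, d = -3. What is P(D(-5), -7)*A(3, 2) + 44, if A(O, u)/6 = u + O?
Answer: 674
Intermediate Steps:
A(O, u) = 6*O + 6*u (A(O, u) = 6*(u + O) = 6*(O + u) = 6*O + 6*u)
P(U, t) = -3*t (P(U, t) = t*(-3) = -3*t)
P(D(-5), -7)*A(3, 2) + 44 = (-3*(-7))*(6*3 + 6*2) + 44 = 21*(18 + 12) + 44 = 21*30 + 44 = 630 + 44 = 674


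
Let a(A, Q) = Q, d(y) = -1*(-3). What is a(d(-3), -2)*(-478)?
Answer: 956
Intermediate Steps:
d(y) = 3
a(d(-3), -2)*(-478) = -2*(-478) = 956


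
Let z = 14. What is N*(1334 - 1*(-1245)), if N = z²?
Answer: 505484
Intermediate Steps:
N = 196 (N = 14² = 196)
N*(1334 - 1*(-1245)) = 196*(1334 - 1*(-1245)) = 196*(1334 + 1245) = 196*2579 = 505484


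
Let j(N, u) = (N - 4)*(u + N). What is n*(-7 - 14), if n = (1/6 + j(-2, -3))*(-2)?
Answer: 1267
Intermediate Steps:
j(N, u) = (-4 + N)*(N + u)
n = -181/3 (n = (1/6 + ((-2)² - 4*(-2) - 4*(-3) - 2*(-3)))*(-2) = (1*(⅙) + (4 + 8 + 12 + 6))*(-2) = (⅙ + 30)*(-2) = (181/6)*(-2) = -181/3 ≈ -60.333)
n*(-7 - 14) = -181*(-7 - 14)/3 = -181/3*(-21) = 1267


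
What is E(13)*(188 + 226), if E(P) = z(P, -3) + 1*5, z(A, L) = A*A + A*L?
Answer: 55890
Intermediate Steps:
z(A, L) = A² + A*L
E(P) = 5 + P*(-3 + P) (E(P) = P*(P - 3) + 1*5 = P*(-3 + P) + 5 = 5 + P*(-3 + P))
E(13)*(188 + 226) = (5 + 13*(-3 + 13))*(188 + 226) = (5 + 13*10)*414 = (5 + 130)*414 = 135*414 = 55890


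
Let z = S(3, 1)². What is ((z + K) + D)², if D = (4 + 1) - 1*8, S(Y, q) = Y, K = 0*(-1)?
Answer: 36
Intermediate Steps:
K = 0
D = -3 (D = 5 - 8 = -3)
z = 9 (z = 3² = 9)
((z + K) + D)² = ((9 + 0) - 3)² = (9 - 3)² = 6² = 36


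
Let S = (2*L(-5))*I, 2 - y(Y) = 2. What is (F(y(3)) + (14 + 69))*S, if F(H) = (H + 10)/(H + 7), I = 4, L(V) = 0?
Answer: 0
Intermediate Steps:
y(Y) = 0 (y(Y) = 2 - 1*2 = 2 - 2 = 0)
F(H) = (10 + H)/(7 + H)
S = 0 (S = (2*0)*4 = 0*4 = 0)
(F(y(3)) + (14 + 69))*S = ((10 + 0)/(7 + 0) + (14 + 69))*0 = (10/7 + 83)*0 = (591/7)*0 = 0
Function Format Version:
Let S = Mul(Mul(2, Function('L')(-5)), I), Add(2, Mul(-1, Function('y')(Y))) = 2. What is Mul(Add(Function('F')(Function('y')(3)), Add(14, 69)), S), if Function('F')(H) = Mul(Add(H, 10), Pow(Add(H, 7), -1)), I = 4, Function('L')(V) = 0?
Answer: 0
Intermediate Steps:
Function('y')(Y) = 0 (Function('y')(Y) = Add(2, Mul(-1, 2)) = Add(2, -2) = 0)
Function('F')(H) = Mul(Pow(Add(7, H), -1), Add(10, H)) (Function('F')(H) = Mul(Add(10, H), Pow(Add(7, H), -1)) = Mul(Pow(Add(7, H), -1), Add(10, H)))
S = 0 (S = Mul(Mul(2, 0), 4) = Mul(0, 4) = 0)
Mul(Add(Function('F')(Function('y')(3)), Add(14, 69)), S) = Mul(Add(Mul(Pow(Add(7, 0), -1), Add(10, 0)), Add(14, 69)), 0) = Mul(Add(Mul(Pow(7, -1), 10), 83), 0) = Mul(Add(Mul(Rational(1, 7), 10), 83), 0) = Mul(Add(Rational(10, 7), 83), 0) = Mul(Rational(591, 7), 0) = 0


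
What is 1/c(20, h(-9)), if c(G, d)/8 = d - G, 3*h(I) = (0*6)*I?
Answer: -1/160 ≈ -0.0062500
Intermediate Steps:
h(I) = 0 (h(I) = ((0*6)*I)/3 = (0*I)/3 = (⅓)*0 = 0)
c(G, d) = -8*G + 8*d (c(G, d) = 8*(d - G) = -8*G + 8*d)
1/c(20, h(-9)) = 1/(-8*20 + 8*0) = 1/(-160 + 0) = 1/(-160) = -1/160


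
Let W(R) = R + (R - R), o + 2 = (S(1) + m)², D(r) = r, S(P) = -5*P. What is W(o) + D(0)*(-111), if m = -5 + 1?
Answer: 79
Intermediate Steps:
m = -4
o = 79 (o = -2 + (-5*1 - 4)² = -2 + (-5 - 4)² = -2 + (-9)² = -2 + 81 = 79)
W(R) = R (W(R) = R + 0 = R)
W(o) + D(0)*(-111) = 79 + 0*(-111) = 79 + 0 = 79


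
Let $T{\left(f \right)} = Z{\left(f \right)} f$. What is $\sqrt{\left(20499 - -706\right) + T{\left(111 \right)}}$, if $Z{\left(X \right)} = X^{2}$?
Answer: $2 \sqrt{347209} \approx 1178.5$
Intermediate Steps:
$T{\left(f \right)} = f^{3}$ ($T{\left(f \right)} = f^{2} f = f^{3}$)
$\sqrt{\left(20499 - -706\right) + T{\left(111 \right)}} = \sqrt{\left(20499 - -706\right) + 111^{3}} = \sqrt{\left(20499 + 706\right) + 1367631} = \sqrt{21205 + 1367631} = \sqrt{1388836} = 2 \sqrt{347209}$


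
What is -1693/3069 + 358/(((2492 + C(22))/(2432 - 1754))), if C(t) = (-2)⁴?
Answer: 510106/5301 ≈ 96.228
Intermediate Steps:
C(t) = 16
-1693/3069 + 358/(((2492 + C(22))/(2432 - 1754))) = -1693/3069 + 358/(((2492 + 16)/(2432 - 1754))) = -1693*1/3069 + 358/((2508/678)) = -1693/3069 + 358/((2508*(1/678))) = -1693/3069 + 358/(418/113) = -1693/3069 + 358*(113/418) = -1693/3069 + 20227/209 = 510106/5301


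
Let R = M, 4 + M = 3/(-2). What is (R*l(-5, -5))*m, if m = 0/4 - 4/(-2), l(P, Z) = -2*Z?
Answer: -110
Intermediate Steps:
M = -11/2 (M = -4 + 3/(-2) = -4 + 3*(-½) = -4 - 3/2 = -11/2 ≈ -5.5000)
R = -11/2 ≈ -5.5000
m = 2 (m = 0*(¼) - 4*(-½) = 0 + 2 = 2)
(R*l(-5, -5))*m = -(-11)*(-5)*2 = -11/2*10*2 = -55*2 = -110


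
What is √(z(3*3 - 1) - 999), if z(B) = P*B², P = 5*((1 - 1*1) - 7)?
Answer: I*√3239 ≈ 56.912*I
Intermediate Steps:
P = -35 (P = 5*((1 - 1) - 7) = 5*(0 - 7) = 5*(-7) = -35)
z(B) = -35*B²
√(z(3*3 - 1) - 999) = √(-35*(3*3 - 1)² - 999) = √(-35*(9 - 1)² - 999) = √(-35*8² - 999) = √(-35*64 - 999) = √(-2240 - 999) = √(-3239) = I*√3239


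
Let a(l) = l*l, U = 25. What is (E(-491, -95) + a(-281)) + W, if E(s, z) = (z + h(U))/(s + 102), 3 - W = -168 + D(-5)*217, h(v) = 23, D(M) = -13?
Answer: 31879789/389 ≈ 81953.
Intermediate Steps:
W = 2992 (W = 3 - (-168 - 13*217) = 3 - (-168 - 2821) = 3 - 1*(-2989) = 3 + 2989 = 2992)
E(s, z) = (23 + z)/(102 + s) (E(s, z) = (z + 23)/(s + 102) = (23 + z)/(102 + s))
a(l) = l²
(E(-491, -95) + a(-281)) + W = ((23 - 95)/(102 - 491) + (-281)²) + 2992 = (-72/(-389) + 78961) + 2992 = (-1/389*(-72) + 78961) + 2992 = (72/389 + 78961) + 2992 = 30715901/389 + 2992 = 31879789/389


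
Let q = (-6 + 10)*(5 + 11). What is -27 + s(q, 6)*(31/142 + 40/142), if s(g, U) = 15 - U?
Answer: -45/2 ≈ -22.500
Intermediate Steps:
q = 64 (q = 4*16 = 64)
-27 + s(q, 6)*(31/142 + 40/142) = -27 + (15 - 1*6)*(31/142 + 40/142) = -27 + (15 - 6)*(31*(1/142) + 40*(1/142)) = -27 + 9*(31/142 + 20/71) = -27 + 9*(1/2) = -27 + 9/2 = -45/2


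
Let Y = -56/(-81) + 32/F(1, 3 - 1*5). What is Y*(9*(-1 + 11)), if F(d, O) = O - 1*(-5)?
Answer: 9200/9 ≈ 1022.2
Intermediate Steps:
F(d, O) = 5 + O (F(d, O) = O + 5 = 5 + O)
Y = 920/81 (Y = -56/(-81) + 32/(5 + (3 - 1*5)) = -56*(-1/81) + 32/(5 + (3 - 5)) = 56/81 + 32/(5 - 2) = 56/81 + 32/3 = 920/81 ≈ 11.358)
Y*(9*(-1 + 11)) = 920*(9*(-1 + 11))/81 = 920*(9*10)/81 = (920/81)*90 = 9200/9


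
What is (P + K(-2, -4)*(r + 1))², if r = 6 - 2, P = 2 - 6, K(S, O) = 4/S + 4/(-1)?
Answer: 1156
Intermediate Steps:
K(S, O) = -4 + 4/S (K(S, O) = 4/S + 4*(-1) = 4/S - 4 = -4 + 4/S)
P = -4
r = 4
(P + K(-2, -4)*(r + 1))² = (-4 + (-4 + 4/(-2))*(4 + 1))² = (-4 + (-4 + 4*(-½))*5)² = (-4 + (-4 - 2)*5)² = (-4 - 6*5)² = (-4 - 30)² = (-34)² = 1156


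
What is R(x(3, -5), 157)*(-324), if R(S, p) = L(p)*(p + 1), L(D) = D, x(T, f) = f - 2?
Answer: -8037144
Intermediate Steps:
x(T, f) = -2 + f
R(S, p) = p*(1 + p) (R(S, p) = p*(p + 1) = p*(1 + p))
R(x(3, -5), 157)*(-324) = (157*(1 + 157))*(-324) = (157*158)*(-324) = 24806*(-324) = -8037144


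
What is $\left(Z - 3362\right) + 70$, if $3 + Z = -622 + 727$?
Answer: $-3190$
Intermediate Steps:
$Z = 102$ ($Z = -3 + \left(-622 + 727\right) = -3 + 105 = 102$)
$\left(Z - 3362\right) + 70 = \left(102 - 3362\right) + 70 = -3260 + 70 = -3190$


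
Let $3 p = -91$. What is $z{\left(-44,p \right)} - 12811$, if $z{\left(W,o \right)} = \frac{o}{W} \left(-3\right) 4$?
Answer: $- \frac{141012}{11} \approx -12819.0$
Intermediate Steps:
$p = - \frac{91}{3}$ ($p = \frac{1}{3} \left(-91\right) = - \frac{91}{3} \approx -30.333$)
$z{\left(W,o \right)} = - \frac{12 o}{W}$ ($z{\left(W,o \right)} = - \frac{3 o}{W} 4 = - \frac{12 o}{W}$)
$z{\left(-44,p \right)} - 12811 = \left(-12\right) \left(- \frac{91}{3}\right) \frac{1}{-44} - 12811 = \left(-12\right) \left(- \frac{91}{3}\right) \left(- \frac{1}{44}\right) - 12811 = - \frac{91}{11} - 12811 = - \frac{141012}{11}$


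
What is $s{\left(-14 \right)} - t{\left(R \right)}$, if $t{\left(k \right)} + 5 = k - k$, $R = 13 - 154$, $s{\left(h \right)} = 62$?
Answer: $67$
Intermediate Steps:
$R = -141$ ($R = 13 - 154 = -141$)
$t{\left(k \right)} = -5$ ($t{\left(k \right)} = -5 + \left(k - k\right) = -5 + 0 = -5$)
$s{\left(-14 \right)} - t{\left(R \right)} = 62 - -5 = 62 + 5 = 67$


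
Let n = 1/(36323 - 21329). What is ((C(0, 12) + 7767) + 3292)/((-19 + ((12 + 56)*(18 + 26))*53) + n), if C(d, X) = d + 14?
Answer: 166028562/2377403659 ≈ 0.069836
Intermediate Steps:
C(d, X) = 14 + d
n = 1/14994 ≈ 6.6693e-5
((C(0, 12) + 7767) + 3292)/((-19 + ((12 + 56)*(18 + 26))*53) + n) = (((14 + 0) + 7767) + 3292)/((-19 + ((12 + 56)*(18 + 26))*53) + 1/14994) = ((14 + 7767) + 3292)/((-19 + (68*44)*53) + 1/14994) = (7781 + 3292)/((-19 + 2992*53) + 1/14994) = 11073/((-19 + 158576) + 1/14994) = 11073/(158557 + 1/14994) = 11073/(2377403659/14994) = 11073*(14994/2377403659) = 166028562/2377403659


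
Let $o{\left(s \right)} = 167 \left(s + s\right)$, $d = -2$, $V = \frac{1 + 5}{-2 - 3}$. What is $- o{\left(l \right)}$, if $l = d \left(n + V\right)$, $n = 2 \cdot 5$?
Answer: $\frac{29392}{5} \approx 5878.4$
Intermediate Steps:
$V = - \frac{6}{5}$ ($V = \frac{6}{-5} = 6 \left(- \frac{1}{5}\right) = - \frac{6}{5} \approx -1.2$)
$n = 10$
$l = - \frac{88}{5}$ ($l = - 2 \left(10 - \frac{6}{5}\right) = \left(-2\right) \frac{44}{5} = - \frac{88}{5} \approx -17.6$)
$o{\left(s \right)} = 334 s$ ($o{\left(s \right)} = 167 \cdot 2 s = 334 s$)
$- o{\left(l \right)} = - \frac{334 \left(-88\right)}{5} = \left(-1\right) \left(- \frac{29392}{5}\right) = \frac{29392}{5}$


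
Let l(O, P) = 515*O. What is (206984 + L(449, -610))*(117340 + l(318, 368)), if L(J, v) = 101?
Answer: 58213664350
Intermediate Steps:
(206984 + L(449, -610))*(117340 + l(318, 368)) = (206984 + 101)*(117340 + 515*318) = 207085*(117340 + 163770) = 207085*281110 = 58213664350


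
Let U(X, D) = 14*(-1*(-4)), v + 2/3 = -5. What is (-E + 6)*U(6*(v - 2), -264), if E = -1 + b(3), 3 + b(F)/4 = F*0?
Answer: 1064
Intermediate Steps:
b(F) = -12 (b(F) = -12 + 4*(F*0) = -12 + 4*0 = -12 + 0 = -12)
v = -17/3 (v = -2/3 - 5 = -17/3 ≈ -5.6667)
U(X, D) = 56 (U(X, D) = 14*4 = 56)
E = -13 (E = -1 - 12 = -13)
(-E + 6)*U(6*(v - 2), -264) = (-1*(-13) + 6)*56 = (13 + 6)*56 = 19*56 = 1064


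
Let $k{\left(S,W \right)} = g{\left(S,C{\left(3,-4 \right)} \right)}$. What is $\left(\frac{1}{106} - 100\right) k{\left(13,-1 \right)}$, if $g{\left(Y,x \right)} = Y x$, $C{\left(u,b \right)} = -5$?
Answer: $\frac{688935}{106} \approx 6499.4$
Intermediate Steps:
$k{\left(S,W \right)} = - 5 S$ ($k{\left(S,W \right)} = S \left(-5\right) = - 5 S$)
$\left(\frac{1}{106} - 100\right) k{\left(13,-1 \right)} = \left(\frac{1}{106} - 100\right) \left(\left(-5\right) 13\right) = \left(\frac{1}{106} - 100\right) \left(-65\right) = \left(- \frac{10599}{106}\right) \left(-65\right) = \frac{688935}{106}$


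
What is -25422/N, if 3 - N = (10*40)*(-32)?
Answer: -25422/12803 ≈ -1.9856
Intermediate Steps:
N = 12803 (N = 3 - 10*40*(-32) = 3 - 400*(-32) = 3 - 1*(-12800) = 3 + 12800 = 12803)
-25422/N = -25422/12803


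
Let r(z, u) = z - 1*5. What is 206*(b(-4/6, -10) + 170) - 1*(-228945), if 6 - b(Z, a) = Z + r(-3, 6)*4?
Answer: 815791/3 ≈ 2.7193e+5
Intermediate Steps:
r(z, u) = -5 + z (r(z, u) = z - 5 = -5 + z)
b(Z, a) = 38 - Z (b(Z, a) = 6 - (Z + (-5 - 3)*4) = 6 - (Z - 8*4) = 6 - (Z - 32) = 6 - (-32 + Z) = 6 + (32 - Z) = 38 - Z)
206*(b(-4/6, -10) + 170) - 1*(-228945) = 206*((38 - (-4)/6) + 170) - 1*(-228945) = 206*((38 - (-4)/6) + 170) + 228945 = 206*((38 - 1*(-2/3)) + 170) + 228945 = 206*((38 + 2/3) + 170) + 228945 = 206*(116/3 + 170) + 228945 = 206*(626/3) + 228945 = 128956/3 + 228945 = 815791/3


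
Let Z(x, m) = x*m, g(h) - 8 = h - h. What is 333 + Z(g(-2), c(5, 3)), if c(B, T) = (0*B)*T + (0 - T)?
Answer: 309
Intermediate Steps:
c(B, T) = -T (c(B, T) = 0*T - T = 0 - T = -T)
g(h) = 8 (g(h) = 8 + (h - h) = 8 + 0 = 8)
Z(x, m) = m*x
333 + Z(g(-2), c(5, 3)) = 333 - 1*3*8 = 333 - 3*8 = 333 - 24 = 309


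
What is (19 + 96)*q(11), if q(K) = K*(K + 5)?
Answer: 20240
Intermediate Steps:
q(K) = K*(5 + K)
(19 + 96)*q(11) = (19 + 96)*(11*(5 + 11)) = 115*(11*16) = 115*176 = 20240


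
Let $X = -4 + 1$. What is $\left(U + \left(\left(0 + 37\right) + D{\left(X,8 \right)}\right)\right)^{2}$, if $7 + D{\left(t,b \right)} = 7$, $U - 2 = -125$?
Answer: $7396$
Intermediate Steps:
$U = -123$ ($U = 2 - 125 = -123$)
$X = -3$
$D{\left(t,b \right)} = 0$ ($D{\left(t,b \right)} = -7 + 7 = 0$)
$\left(U + \left(\left(0 + 37\right) + D{\left(X,8 \right)}\right)\right)^{2} = \left(-123 + \left(\left(0 + 37\right) + 0\right)\right)^{2} = \left(-123 + \left(37 + 0\right)\right)^{2} = \left(-123 + 37\right)^{2} = \left(-86\right)^{2} = 7396$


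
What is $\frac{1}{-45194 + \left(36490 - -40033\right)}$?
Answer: $\frac{1}{31329} \approx 3.1919 \cdot 10^{-5}$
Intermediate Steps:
$\frac{1}{-45194 + \left(36490 - -40033\right)} = \frac{1}{-45194 + \left(36490 + 40033\right)} = \frac{1}{-45194 + 76523} = \frac{1}{31329}$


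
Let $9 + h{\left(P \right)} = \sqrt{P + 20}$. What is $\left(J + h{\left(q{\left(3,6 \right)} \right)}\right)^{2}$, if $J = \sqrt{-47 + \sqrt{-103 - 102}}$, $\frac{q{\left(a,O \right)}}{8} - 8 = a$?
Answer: $\left(-9 + \sqrt{-47 + i \sqrt{205}} + 6 \sqrt{3}\right)^{2} \approx -42.186 + 33.623 i$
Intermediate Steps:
$q{\left(a,O \right)} = 64 + 8 a$
$h{\left(P \right)} = -9 + \sqrt{20 + P}$ ($h{\left(P \right)} = -9 + \sqrt{P + 20} = -9 + \sqrt{20 + P}$)
$J = \sqrt{-47 + i \sqrt{205}}$ ($J = \sqrt{-47 + \sqrt{-205}} = \sqrt{-47 + i \sqrt{205}} \approx 1.0326 + 6.933 i$)
$\left(J + h{\left(q{\left(3,6 \right)} \right)}\right)^{2} = \left(\sqrt{-47 + i \sqrt{205}} - \left(9 - \sqrt{20 + \left(64 + 8 \cdot 3\right)}\right)\right)^{2} = \left(\sqrt{-47 + i \sqrt{205}} - \left(9 - \sqrt{20 + \left(64 + 24\right)}\right)\right)^{2} = \left(\sqrt{-47 + i \sqrt{205}} - \left(9 - \sqrt{20 + 88}\right)\right)^{2} = \left(\sqrt{-47 + i \sqrt{205}} - \left(9 - \sqrt{108}\right)\right)^{2} = \left(\sqrt{-47 + i \sqrt{205}} - \left(9 - 6 \sqrt{3}\right)\right)^{2} = \left(-9 + \sqrt{-47 + i \sqrt{205}} + 6 \sqrt{3}\right)^{2}$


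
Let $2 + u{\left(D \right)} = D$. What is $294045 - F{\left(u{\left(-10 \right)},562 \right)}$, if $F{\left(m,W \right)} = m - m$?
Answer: $294045$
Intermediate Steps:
$u{\left(D \right)} = -2 + D$
$F{\left(m,W \right)} = 0$
$294045 - F{\left(u{\left(-10 \right)},562 \right)} = 294045 - 0 = 294045 + 0 = 294045$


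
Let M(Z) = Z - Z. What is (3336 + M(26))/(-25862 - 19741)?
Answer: -1112/15201 ≈ -0.073153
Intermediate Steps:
M(Z) = 0
(3336 + M(26))/(-25862 - 19741) = (3336 + 0)/(-25862 - 19741) = 3336/(-45603) = 3336*(-1/45603) = -1112/15201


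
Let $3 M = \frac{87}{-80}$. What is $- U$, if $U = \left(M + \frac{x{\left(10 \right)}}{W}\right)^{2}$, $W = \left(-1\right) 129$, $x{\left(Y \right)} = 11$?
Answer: $- \frac{21353641}{106502400} \approx -0.2005$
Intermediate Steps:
$W = -129$
$M = - \frac{29}{80}$ ($M = \frac{87 \frac{1}{-80}}{3} = \frac{87 \left(- \frac{1}{80}\right)}{3} = \frac{1}{3} \left(- \frac{87}{80}\right) = - \frac{29}{80} \approx -0.3625$)
$U = \frac{21353641}{106502400}$ ($U = \left(- \frac{29}{80} + \frac{11}{-129}\right)^{2} = \left(- \frac{29}{80} + 11 \left(- \frac{1}{129}\right)\right)^{2} = \left(- \frac{29}{80} - \frac{11}{129}\right)^{2} = \left(- \frac{4621}{10320}\right)^{2} = \frac{21353641}{106502400} \approx 0.2005$)
$- U = \left(-1\right) \frac{21353641}{106502400} = - \frac{21353641}{106502400}$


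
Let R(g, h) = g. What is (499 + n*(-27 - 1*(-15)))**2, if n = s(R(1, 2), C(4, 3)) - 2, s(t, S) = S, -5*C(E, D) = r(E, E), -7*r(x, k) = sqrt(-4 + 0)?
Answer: 335072449/1225 - 25104*I/35 ≈ 2.7353e+5 - 717.26*I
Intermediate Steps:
r(x, k) = -2*I/7 (r(x, k) = -sqrt(-4 + 0)/7 = -2*I/7)
C(E, D) = 2*I/35 (C(E, D) = -(-2)*I/35 = 2*I/35)
n = -2 + 2*I/35 (n = 2*I/35 - 2 = -2 + 2*I/35 ≈ -2.0 + 0.057143*I)
(499 + n*(-27 - 1*(-15)))**2 = (499 + (-2 + 2*I/35)*(-27 - 1*(-15)))**2 = (499 + (-2 + 2*I/35)*(-27 + 15))**2 = (499 + (-2 + 2*I/35)*(-12))**2 = (499 + (24 - 24*I/35))**2 = (523 - 24*I/35)**2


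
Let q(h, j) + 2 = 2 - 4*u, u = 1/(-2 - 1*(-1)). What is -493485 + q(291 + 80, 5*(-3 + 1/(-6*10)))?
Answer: -493481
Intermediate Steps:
u = -1 (u = 1/(-2 + 1) = 1/(-1) = -1)
q(h, j) = 4 (q(h, j) = -2 + (2 - 4*(-1)) = -2 + (2 + 4) = -2 + 6 = 4)
-493485 + q(291 + 80, 5*(-3 + 1/(-6*10))) = -493485 + 4 = -493481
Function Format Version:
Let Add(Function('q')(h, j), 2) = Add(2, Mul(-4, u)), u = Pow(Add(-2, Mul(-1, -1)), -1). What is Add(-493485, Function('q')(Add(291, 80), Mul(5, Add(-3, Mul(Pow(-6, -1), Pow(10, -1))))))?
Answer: -493481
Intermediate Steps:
u = -1 (u = Pow(Add(-2, 1), -1) = Pow(-1, -1) = -1)
Function('q')(h, j) = 4 (Function('q')(h, j) = Add(-2, Add(2, Mul(-4, -1))) = Add(-2, Add(2, 4)) = Add(-2, 6) = 4)
Add(-493485, Function('q')(Add(291, 80), Mul(5, Add(-3, Mul(Pow(-6, -1), Pow(10, -1)))))) = Add(-493485, 4) = -493481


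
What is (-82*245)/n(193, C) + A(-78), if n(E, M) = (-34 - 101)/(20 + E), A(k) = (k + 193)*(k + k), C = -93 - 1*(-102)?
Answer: 123818/9 ≈ 13758.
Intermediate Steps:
C = 9 (C = -93 + 102 = 9)
A(k) = 2*k*(193 + k) (A(k) = (193 + k)*(2*k) = 2*k*(193 + k))
n(E, M) = -135/(20 + E)
(-82*245)/n(193, C) + A(-78) = (-82*245)/((-135/(20 + 193))) + 2*(-78)*(193 - 78) = -20090/((-135/213)) + 2*(-78)*115 = -20090/((-135*1/213)) - 17940 = -20090/(-45/71) - 17940 = -20090*(-71/45) - 17940 = 285278/9 - 17940 = 123818/9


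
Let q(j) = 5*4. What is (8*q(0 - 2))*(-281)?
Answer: -44960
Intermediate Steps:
q(j) = 20
(8*q(0 - 2))*(-281) = (8*20)*(-281) = 160*(-281) = -44960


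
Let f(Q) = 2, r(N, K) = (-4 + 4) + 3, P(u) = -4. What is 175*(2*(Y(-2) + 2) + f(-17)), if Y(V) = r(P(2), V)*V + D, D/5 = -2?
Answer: -4550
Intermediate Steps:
D = -10 (D = 5*(-2) = -10)
r(N, K) = 3 (r(N, K) = 0 + 3 = 3)
Y(V) = -10 + 3*V (Y(V) = 3*V - 10 = -10 + 3*V)
175*(2*(Y(-2) + 2) + f(-17)) = 175*(2*((-10 + 3*(-2)) + 2) + 2) = 175*(2*((-10 - 6) + 2) + 2) = 175*(2*(-16 + 2) + 2) = 175*(2*(-14) + 2) = 175*(-28 + 2) = 175*(-26) = -4550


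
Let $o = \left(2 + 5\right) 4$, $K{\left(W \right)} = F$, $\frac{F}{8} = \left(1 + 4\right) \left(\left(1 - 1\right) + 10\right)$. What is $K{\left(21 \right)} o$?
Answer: $11200$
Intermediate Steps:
$F = 400$ ($F = 8 \left(1 + 4\right) \left(\left(1 - 1\right) + 10\right) = 8 \cdot 5 \left(0 + 10\right) = 8 \cdot 5 \cdot 10 = 8 \cdot 50 = 400$)
$K{\left(W \right)} = 400$
$o = 28$ ($o = 7 \cdot 4 = 28$)
$K{\left(21 \right)} o = 400 \cdot 28 = 11200$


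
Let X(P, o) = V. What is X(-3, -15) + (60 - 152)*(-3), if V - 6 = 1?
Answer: 283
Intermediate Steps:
V = 7 (V = 6 + 1 = 7)
X(P, o) = 7
X(-3, -15) + (60 - 152)*(-3) = 7 + (60 - 152)*(-3) = 7 - 92*(-3) = 7 + 276 = 283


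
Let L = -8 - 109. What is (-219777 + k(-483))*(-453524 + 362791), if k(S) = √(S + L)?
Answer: 19941026541 - 907330*I*√6 ≈ 1.9941e+10 - 2.2225e+6*I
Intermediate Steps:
L = -117
k(S) = √(-117 + S) (k(S) = √(S - 117) = √(-117 + S))
(-219777 + k(-483))*(-453524 + 362791) = (-219777 + √(-117 - 483))*(-453524 + 362791) = (-219777 + √(-600))*(-90733) = (-219777 + 10*I*√6)*(-90733) = 19941026541 - 907330*I*√6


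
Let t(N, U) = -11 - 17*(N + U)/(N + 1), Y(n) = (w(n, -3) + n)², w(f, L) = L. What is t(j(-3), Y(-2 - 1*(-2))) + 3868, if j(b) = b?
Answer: 3908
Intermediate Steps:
Y(n) = (-3 + n)²
t(N, U) = -11 - 17*(N + U)/(1 + N)
t(j(-3), Y(-2 - 1*(-2))) + 3868 = (-11 - 28*(-3) - 17*(-3 + (-2 - 1*(-2)))²)/(1 - 3) + 3868 = (-11 + 84 - 17*(-3 + (-2 + 2))²)/(-2) + 3868 = -(-11 + 84 - 17*(-3 + 0)²)/2 + 3868 = -(-11 + 84 - 17*(-3)²)/2 + 3868 = -(-11 + 84 - 17*9)/2 + 3868 = -(-11 + 84 - 153)/2 + 3868 = -½*(-80) + 3868 = 40 + 3868 = 3908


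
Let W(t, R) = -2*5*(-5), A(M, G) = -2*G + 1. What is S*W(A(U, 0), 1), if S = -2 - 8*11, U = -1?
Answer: -4500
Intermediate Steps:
S = -90 (S = -2 - 88 = -90)
A(M, G) = 1 - 2*G
W(t, R) = 50 (W(t, R) = -10*(-5) = 50)
S*W(A(U, 0), 1) = -90*50 = -4500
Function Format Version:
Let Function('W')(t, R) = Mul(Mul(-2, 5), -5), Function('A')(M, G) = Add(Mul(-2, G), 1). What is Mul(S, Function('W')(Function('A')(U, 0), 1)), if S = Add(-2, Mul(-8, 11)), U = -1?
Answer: -4500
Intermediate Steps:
S = -90 (S = Add(-2, -88) = -90)
Function('A')(M, G) = Add(1, Mul(-2, G))
Function('W')(t, R) = 50 (Function('W')(t, R) = Mul(-10, -5) = 50)
Mul(S, Function('W')(Function('A')(U, 0), 1)) = Mul(-90, 50) = -4500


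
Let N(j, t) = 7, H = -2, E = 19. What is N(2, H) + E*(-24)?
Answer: -449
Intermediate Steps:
N(2, H) + E*(-24) = 7 + 19*(-24) = 7 - 456 = -449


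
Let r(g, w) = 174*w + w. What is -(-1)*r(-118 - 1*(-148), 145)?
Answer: 25375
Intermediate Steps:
r(g, w) = 175*w
-(-1)*r(-118 - 1*(-148), 145) = -(-1)*175*145 = -(-1)*25375 = -1*(-25375) = 25375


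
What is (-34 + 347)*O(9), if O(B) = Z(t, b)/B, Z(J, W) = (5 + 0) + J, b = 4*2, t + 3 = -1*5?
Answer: -313/3 ≈ -104.33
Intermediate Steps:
t = -8 (t = -3 - 1*5 = -3 - 5 = -8)
b = 8
Z(J, W) = 5 + J
O(B) = -3/B (O(B) = (5 - 8)/B = -3/B)
(-34 + 347)*O(9) = (-34 + 347)*(-3/9) = 313*(-3*⅑) = 313*(-⅓) = -313/3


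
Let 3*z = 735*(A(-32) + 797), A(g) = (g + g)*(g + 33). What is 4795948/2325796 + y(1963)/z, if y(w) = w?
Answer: 216461464782/104419518665 ≈ 2.0730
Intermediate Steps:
A(g) = 2*g*(33 + g) (A(g) = (2*g)*(33 + g) = 2*g*(33 + g))
z = 179585 (z = (735*(2*(-32)*(33 - 32) + 797))/3 = (735*(2*(-32)*1 + 797))/3 = (735*(-64 + 797))/3 = (735*733)/3 = (1/3)*538755 = 179585)
4795948/2325796 + y(1963)/z = 4795948/2325796 + 1963/179585 = 4795948*(1/2325796) + 1963*(1/179585) = 1198987/581449 + 1963/179585 = 216461464782/104419518665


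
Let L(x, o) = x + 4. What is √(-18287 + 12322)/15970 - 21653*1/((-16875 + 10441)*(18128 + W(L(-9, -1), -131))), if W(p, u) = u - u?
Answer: 21653/116635552 + I*√5965/15970 ≈ 0.00018565 + 0.0048362*I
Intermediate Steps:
L(x, o) = 4 + x
W(p, u) = 0
√(-18287 + 12322)/15970 - 21653*1/((-16875 + 10441)*(18128 + W(L(-9, -1), -131))) = √(-18287 + 12322)/15970 - 21653*1/((-16875 + 10441)*(18128 + 0)) = √(-5965)*(1/15970) - 21653/((-6434*18128)) = (I*√5965)*(1/15970) - 21653/(-116635552) = I*√5965/15970 - 21653*(-1/116635552) = I*√5965/15970 + 21653/116635552 = 21653/116635552 + I*√5965/15970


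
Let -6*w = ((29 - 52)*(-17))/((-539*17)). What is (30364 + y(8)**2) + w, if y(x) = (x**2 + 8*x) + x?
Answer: 158013263/3234 ≈ 48860.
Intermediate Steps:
y(x) = x**2 + 9*x
w = 23/3234 (w = -(29 - 52)*(-17)/(6*((-539*17))) = -(-23*(-17))/(6*(-9163)) = -391*(-1)/(6*9163) = -1/6*(-23/539) = 23/3234 ≈ 0.0071119)
(30364 + y(8)**2) + w = (30364 + (8*(9 + 8))**2) + 23/3234 = (30364 + (8*17)**2) + 23/3234 = (30364 + 136**2) + 23/3234 = (30364 + 18496) + 23/3234 = 48860 + 23/3234 = 158013263/3234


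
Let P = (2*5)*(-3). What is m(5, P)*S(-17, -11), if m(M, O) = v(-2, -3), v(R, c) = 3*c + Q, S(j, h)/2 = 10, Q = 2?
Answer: -140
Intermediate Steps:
S(j, h) = 20 (S(j, h) = 2*10 = 20)
P = -30 (P = 10*(-3) = -30)
v(R, c) = 2 + 3*c (v(R, c) = 3*c + 2 = 2 + 3*c)
m(M, O) = -7 (m(M, O) = 2 + 3*(-3) = 2 - 9 = -7)
m(5, P)*S(-17, -11) = -7*20 = -140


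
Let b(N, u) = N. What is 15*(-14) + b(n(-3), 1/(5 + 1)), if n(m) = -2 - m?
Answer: -209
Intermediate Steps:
15*(-14) + b(n(-3), 1/(5 + 1)) = 15*(-14) + (-2 - 1*(-3)) = -210 + (-2 + 3) = -210 + 1 = -209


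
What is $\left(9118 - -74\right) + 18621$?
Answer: $27813$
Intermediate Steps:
$\left(9118 - -74\right) + 18621 = \left(9118 + \left(-16 + 90\right)\right) + 18621 = \left(9118 + 74\right) + 18621 = 9192 + 18621 = 27813$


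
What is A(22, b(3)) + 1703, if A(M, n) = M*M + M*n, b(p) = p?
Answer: 2253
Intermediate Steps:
A(M, n) = M² + M*n
A(22, b(3)) + 1703 = 22*(22 + 3) + 1703 = 22*25 + 1703 = 550 + 1703 = 2253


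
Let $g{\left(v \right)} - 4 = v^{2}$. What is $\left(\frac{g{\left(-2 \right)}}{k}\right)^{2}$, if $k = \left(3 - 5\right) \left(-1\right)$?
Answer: $16$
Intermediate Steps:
$g{\left(v \right)} = 4 + v^{2}$
$k = 2$ ($k = \left(-2\right) \left(-1\right) = 2$)
$\left(\frac{g{\left(-2 \right)}}{k}\right)^{2} = \left(\frac{4 + \left(-2\right)^{2}}{2}\right)^{2} = \left(\left(4 + 4\right) \frac{1}{2}\right)^{2} = \left(8 \cdot \frac{1}{2}\right)^{2} = 4^{2} = 16$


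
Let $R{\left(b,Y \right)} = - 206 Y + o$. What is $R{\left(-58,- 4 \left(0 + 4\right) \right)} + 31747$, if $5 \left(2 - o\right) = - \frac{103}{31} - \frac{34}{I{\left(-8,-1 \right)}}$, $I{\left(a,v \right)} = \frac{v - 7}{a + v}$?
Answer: $\frac{4346611}{124} \approx 35053.0$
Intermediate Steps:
$I{\left(a,v \right)} = \frac{-7 + v}{a + v}$
$o = \frac{1279}{124}$ ($o = 2 - \frac{- \frac{103}{31} - \frac{34}{\frac{1}{-8 - 1} \left(-7 - 1\right)}}{5} = 2 - \frac{\left(-103\right) \frac{1}{31} - \frac{34}{\frac{1}{-9} \left(-8\right)}}{5} = 2 - \frac{- \frac{103}{31} - \frac{34}{\left(- \frac{1}{9}\right) \left(-8\right)}}{5} = 2 - \frac{- \frac{103}{31} - \frac{34}{\frac{8}{9}}}{5} = 2 - \frac{- \frac{103}{31} - \frac{153}{4}}{5} = 2 - - \frac{1031}{124} = 2 + \frac{1031}{124} = \frac{1279}{124} \approx 10.315$)
$R{\left(b,Y \right)} = \frac{1279}{124} - 206 Y$ ($R{\left(b,Y \right)} = - 206 Y + \frac{1279}{124} = \frac{1279}{124} - 206 Y$)
$R{\left(-58,- 4 \left(0 + 4\right) \right)} + 31747 = \left(\frac{1279}{124} - 206 \left(- 4 \left(0 + 4\right)\right)\right) + 31747 = \left(\frac{1279}{124} - 206 \left(\left(-4\right) 4\right)\right) + 31747 = \left(\frac{1279}{124} - -3296\right) + 31747 = \left(\frac{1279}{124} + 3296\right) + 31747 = \frac{409983}{124} + 31747 = \frac{4346611}{124}$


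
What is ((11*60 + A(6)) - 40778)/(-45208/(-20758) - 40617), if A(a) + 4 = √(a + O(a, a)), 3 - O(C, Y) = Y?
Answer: 416426238/421541239 - 10379*√3/421541239 ≈ 0.98782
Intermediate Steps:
O(C, Y) = 3 - Y
A(a) = -4 + √3 (A(a) = -4 + √(a + (3 - a)) = -4 + √3)
((11*60 + A(6)) - 40778)/(-45208/(-20758) - 40617) = ((11*60 + (-4 + √3)) - 40778)/(-45208/(-20758) - 40617) = ((660 + (-4 + √3)) - 40778)/(-45208*(-1/20758) - 40617) = ((656 + √3) - 40778)/(22604/10379 - 40617) = (-40122 + √3)/(-421541239/10379) = (-40122 + √3)*(-10379/421541239) = 416426238/421541239 - 10379*√3/421541239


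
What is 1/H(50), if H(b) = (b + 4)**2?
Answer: 1/2916 ≈ 0.00034294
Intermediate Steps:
H(b) = (4 + b)**2
1/H(50) = 1/((4 + 50)**2) = 1/(54**2) = 1/2916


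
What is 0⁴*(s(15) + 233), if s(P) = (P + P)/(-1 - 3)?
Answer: 0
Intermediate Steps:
s(P) = -P/2 (s(P) = (2*P)/(-4) = (2*P)*(-¼) = -P/2)
0⁴*(s(15) + 233) = 0⁴*(-½*15 + 233) = 0*(-15/2 + 233) = 0*(451/2) = 0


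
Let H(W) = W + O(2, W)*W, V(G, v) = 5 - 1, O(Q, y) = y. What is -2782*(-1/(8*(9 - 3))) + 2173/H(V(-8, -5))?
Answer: 19993/120 ≈ 166.61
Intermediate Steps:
V(G, v) = 4
H(W) = W + W² (H(W) = W + W*W = W + W²)
-2782*(-1/(8*(9 - 3))) + 2173/H(V(-8, -5)) = -2782*(-1/(8*(9 - 3))) + 2173/((4*(1 + 4))) = -2782/(6*(-8)) + 2173/((4*5)) = -2782/(-48) + 2173/20 = -2782*(-1/48) + 2173*(1/20) = 1391/24 + 2173/20 = 19993/120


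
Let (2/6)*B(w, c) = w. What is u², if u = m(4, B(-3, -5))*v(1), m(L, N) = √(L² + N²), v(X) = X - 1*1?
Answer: 0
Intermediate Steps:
B(w, c) = 3*w
v(X) = -1 + X (v(X) = X - 1 = -1 + X)
u = 0 (u = √(4² + (3*(-3))²)*(-1 + 1) = √(16 + (-9)²)*0 = √(16 + 81)*0 = √97*0 = 0)
u² = 0² = 0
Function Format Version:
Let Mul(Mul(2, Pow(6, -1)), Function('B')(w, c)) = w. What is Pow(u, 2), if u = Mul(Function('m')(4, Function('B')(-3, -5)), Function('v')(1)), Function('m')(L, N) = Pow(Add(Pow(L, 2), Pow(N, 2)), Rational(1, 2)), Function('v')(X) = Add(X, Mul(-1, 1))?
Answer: 0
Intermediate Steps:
Function('B')(w, c) = Mul(3, w)
Function('v')(X) = Add(-1, X) (Function('v')(X) = Add(X, -1) = Add(-1, X))
u = 0 (u = Mul(Pow(Add(Pow(4, 2), Pow(Mul(3, -3), 2)), Rational(1, 2)), Add(-1, 1)) = Mul(Pow(Add(16, Pow(-9, 2)), Rational(1, 2)), 0) = Mul(Pow(Add(16, 81), Rational(1, 2)), 0) = Mul(Pow(97, Rational(1, 2)), 0) = 0)
Pow(u, 2) = Pow(0, 2) = 0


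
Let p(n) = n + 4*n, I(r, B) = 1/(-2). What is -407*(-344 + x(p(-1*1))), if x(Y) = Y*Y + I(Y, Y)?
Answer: 260073/2 ≈ 1.3004e+5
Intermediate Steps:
I(r, B) = -½
p(n) = 5*n
x(Y) = -½ + Y² (x(Y) = Y*Y - ½ = Y² - ½ = -½ + Y²)
-407*(-344 + x(p(-1*1))) = -407*(-344 + (-½ + (5*(-1*1))²)) = -407*(-344 + (-½ + (5*(-1))²)) = -407*(-344 + (-½ + (-5)²)) = -407*(-344 + (-½ + 25)) = -407*(-344 + 49/2) = -407*(-639/2) = 260073/2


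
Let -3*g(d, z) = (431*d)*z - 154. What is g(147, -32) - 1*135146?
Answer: 1622140/3 ≈ 5.4071e+5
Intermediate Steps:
g(d, z) = 154/3 - 431*d*z/3 (g(d, z) = -((431*d)*z - 154)/3 = -(431*d*z - 154)/3 = -(-154 + 431*d*z)/3 = 154/3 - 431*d*z/3)
g(147, -32) - 1*135146 = (154/3 - 431/3*147*(-32)) - 1*135146 = (154/3 + 675808) - 135146 = 2027578/3 - 135146 = 1622140/3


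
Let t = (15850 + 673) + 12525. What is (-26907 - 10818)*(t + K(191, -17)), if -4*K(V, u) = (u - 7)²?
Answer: -1090403400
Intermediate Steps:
t = 29048 (t = 16523 + 12525 = 29048)
K(V, u) = -(-7 + u)²/4 (K(V, u) = -(u - 7)²/4 = -(-7 + u)²/4)
(-26907 - 10818)*(t + K(191, -17)) = (-26907 - 10818)*(29048 - (-7 - 17)²/4) = -37725*(29048 - ¼*(-24)²) = -37725*(29048 - ¼*576) = -37725*(29048 - 144) = -37725*28904 = -1090403400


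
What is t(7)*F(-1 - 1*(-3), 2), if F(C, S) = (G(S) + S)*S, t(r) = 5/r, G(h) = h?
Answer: 40/7 ≈ 5.7143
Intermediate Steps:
F(C, S) = 2*S**2 (F(C, S) = (S + S)*S = (2*S)*S = 2*S**2)
t(7)*F(-1 - 1*(-3), 2) = (5/7)*(2*2**2) = (5*(1/7))*(2*4) = (5/7)*8 = 40/7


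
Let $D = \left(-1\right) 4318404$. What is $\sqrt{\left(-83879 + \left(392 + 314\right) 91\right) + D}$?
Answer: $i \sqrt{4338037} \approx 2082.8 i$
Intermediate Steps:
$D = -4318404$
$\sqrt{\left(-83879 + \left(392 + 314\right) 91\right) + D} = \sqrt{\left(-83879 + \left(392 + 314\right) 91\right) - 4318404} = \sqrt{\left(-83879 + 706 \cdot 91\right) - 4318404} = \sqrt{\left(-83879 + 64246\right) - 4318404} = \sqrt{-19633 - 4318404} = \sqrt{-4338037} = i \sqrt{4338037}$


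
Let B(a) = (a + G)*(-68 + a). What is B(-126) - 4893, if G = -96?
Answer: 38175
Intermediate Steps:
B(a) = (-96 + a)*(-68 + a) (B(a) = (a - 96)*(-68 + a) = (-96 + a)*(-68 + a))
B(-126) - 4893 = (6528 + (-126)² - 164*(-126)) - 4893 = (6528 + 15876 + 20664) - 4893 = 43068 - 4893 = 38175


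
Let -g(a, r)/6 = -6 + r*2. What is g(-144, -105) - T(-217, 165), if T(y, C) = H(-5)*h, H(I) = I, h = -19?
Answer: 1201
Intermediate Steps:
g(a, r) = 36 - 12*r (g(a, r) = -6*(-6 + r*2) = -6*(-6 + 2*r) = 36 - 12*r)
T(y, C) = 95 (T(y, C) = -5*(-19) = 95)
g(-144, -105) - T(-217, 165) = (36 - 12*(-105)) - 1*95 = (36 + 1260) - 95 = 1296 - 95 = 1201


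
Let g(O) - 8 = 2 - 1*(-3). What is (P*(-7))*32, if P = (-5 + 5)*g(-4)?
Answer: 0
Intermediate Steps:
g(O) = 13 (g(O) = 8 + (2 - 1*(-3)) = 8 + (2 + 3) = 8 + 5 = 13)
P = 0 (P = (-5 + 5)*13 = 0*13 = 0)
(P*(-7))*32 = (0*(-7))*32 = 0*32 = 0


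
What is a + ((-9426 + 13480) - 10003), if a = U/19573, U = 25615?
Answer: -116414162/19573 ≈ -5947.7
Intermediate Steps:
a = 25615/19573 ≈ 1.3087
a + ((-9426 + 13480) - 10003) = 25615/19573 + ((-9426 + 13480) - 10003) = 25615/19573 + (4054 - 10003) = 25615/19573 - 5949 = -116414162/19573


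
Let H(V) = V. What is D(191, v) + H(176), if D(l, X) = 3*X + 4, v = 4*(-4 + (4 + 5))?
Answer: 240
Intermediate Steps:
v = 20 (v = 4*(-4 + 9) = 4*5 = 20)
D(l, X) = 4 + 3*X
D(191, v) + H(176) = (4 + 3*20) + 176 = (4 + 60) + 176 = 64 + 176 = 240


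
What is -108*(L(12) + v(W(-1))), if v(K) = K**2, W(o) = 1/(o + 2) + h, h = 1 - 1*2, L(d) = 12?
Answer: -1296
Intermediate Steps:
h = -1 (h = 1 - 2 = -1)
W(o) = -1 + 1/(2 + o) (W(o) = 1/(o + 2) - 1 = 1/(2 + o) - 1 = -1 + 1/(2 + o))
-108*(L(12) + v(W(-1))) = -108*(12 + ((-1 - 1*(-1))/(2 - 1))**2) = -108*(12 + ((-1 + 1)/1)**2) = -108*(12 + (1*0)**2) = -108*(12 + 0**2) = -108*(12 + 0) = -108*12 = -1296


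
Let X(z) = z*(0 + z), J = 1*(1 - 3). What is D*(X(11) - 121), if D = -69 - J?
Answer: 0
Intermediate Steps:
J = -2 (J = 1*(-2) = -2)
X(z) = z² (X(z) = z*z = z²)
D = -67 (D = -69 - 1*(-2) = -69 + 2 = -67)
D*(X(11) - 121) = -67*(11² - 121) = -67*(121 - 121) = -67*0 = 0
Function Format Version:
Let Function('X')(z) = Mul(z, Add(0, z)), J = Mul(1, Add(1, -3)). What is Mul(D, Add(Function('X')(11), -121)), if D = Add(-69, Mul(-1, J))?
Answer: 0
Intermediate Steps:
J = -2 (J = Mul(1, -2) = -2)
Function('X')(z) = Pow(z, 2) (Function('X')(z) = Mul(z, z) = Pow(z, 2))
D = -67 (D = Add(-69, Mul(-1, -2)) = Add(-69, 2) = -67)
Mul(D, Add(Function('X')(11), -121)) = Mul(-67, Add(Pow(11, 2), -121)) = Mul(-67, Add(121, -121)) = Mul(-67, 0) = 0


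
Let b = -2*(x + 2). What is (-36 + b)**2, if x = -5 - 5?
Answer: 400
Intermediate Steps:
x = -10
b = 16 (b = -2*(-10 + 2) = -2*(-8) = 16)
(-36 + b)**2 = (-36 + 16)**2 = (-20)**2 = 400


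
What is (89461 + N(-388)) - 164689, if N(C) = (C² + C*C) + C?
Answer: 225472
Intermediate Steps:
N(C) = C + 2*C² (N(C) = (C² + C²) + C = 2*C² + C = C + 2*C²)
(89461 + N(-388)) - 164689 = (89461 - 388*(1 + 2*(-388))) - 164689 = (89461 - 388*(1 - 776)) - 164689 = (89461 - 388*(-775)) - 164689 = (89461 + 300700) - 164689 = 390161 - 164689 = 225472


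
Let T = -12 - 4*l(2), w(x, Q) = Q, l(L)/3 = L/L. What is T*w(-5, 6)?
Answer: -144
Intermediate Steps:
l(L) = 3 (l(L) = 3*(L/L) = 3*1 = 3)
T = -24 (T = -12 - 4*3 = -12 - 12 = -24)
T*w(-5, 6) = -24*6 = -144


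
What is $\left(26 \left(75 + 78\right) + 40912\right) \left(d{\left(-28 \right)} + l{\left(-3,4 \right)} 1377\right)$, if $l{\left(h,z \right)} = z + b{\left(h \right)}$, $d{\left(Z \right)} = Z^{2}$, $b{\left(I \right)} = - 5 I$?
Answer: $1209650830$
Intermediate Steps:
$l{\left(h,z \right)} = z - 5 h$
$\left(26 \left(75 + 78\right) + 40912\right) \left(d{\left(-28 \right)} + l{\left(-3,4 \right)} 1377\right) = \left(26 \left(75 + 78\right) + 40912\right) \left(\left(-28\right)^{2} + \left(4 - -15\right) 1377\right) = \left(26 \cdot 153 + 40912\right) \left(784 + \left(4 + 15\right) 1377\right) = \left(3978 + 40912\right) \left(784 + 19 \cdot 1377\right) = 44890 \left(784 + 26163\right) = 44890 \cdot 26947 = 1209650830$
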